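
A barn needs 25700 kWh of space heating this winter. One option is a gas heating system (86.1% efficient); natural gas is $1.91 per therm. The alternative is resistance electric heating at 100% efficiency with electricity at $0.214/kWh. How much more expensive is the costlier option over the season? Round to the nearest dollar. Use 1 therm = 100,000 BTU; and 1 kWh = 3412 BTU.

$3555

Heat load = 25700 kWh × 3412 = 87,688,400 BTU
Gas: input = 87,688,400 / 0.861 = 101,844,832 BTU = 1,018 therm → 1,018 × $1.91 = $1,945.24
Electric: 87,688,400 BTU / 3412 = 25,700 kWh → × $0.214 = $5,499.80
Difference = |$1,945.24 − $5,499.80| = $3,554.56 ≈ $3555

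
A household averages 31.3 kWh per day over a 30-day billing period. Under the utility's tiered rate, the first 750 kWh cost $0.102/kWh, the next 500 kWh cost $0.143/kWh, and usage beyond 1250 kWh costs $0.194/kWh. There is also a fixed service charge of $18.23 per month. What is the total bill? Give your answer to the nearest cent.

Usage = 31.3 kWh/day × 30 days = 939 kWh
First 750 kWh × $0.102 = $76.50
Next 189 kWh × $0.143 = $27.03
Remaining tier: 0 kWh (not reached)
Energy charge = $103.53; + service $18.23 = $121.76

$121.76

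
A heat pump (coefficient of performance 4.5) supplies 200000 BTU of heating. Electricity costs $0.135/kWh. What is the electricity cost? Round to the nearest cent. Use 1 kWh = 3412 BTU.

$1.76

Heat delivered = 200,000 BTU / 3412 = 58.62 kWh
Electrical input = 58.62 kWh / 4.5 = 13.03 kWh
Cost = 13.03 × $0.135/kWh = $1.76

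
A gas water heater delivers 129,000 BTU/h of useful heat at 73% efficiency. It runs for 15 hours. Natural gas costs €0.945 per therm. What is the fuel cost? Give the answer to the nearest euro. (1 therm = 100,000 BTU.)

€25

Heat delivered = 129,000 BTU/h × 15 h = 1,935,000 BTU
Gas input = 1,935,000 / 0.73 = 2,650,685 BTU
= 2,650,685 / 100,000 = 26.51 therm
Cost = 26.51 × €0.945/therm = €25.05 ≈ €25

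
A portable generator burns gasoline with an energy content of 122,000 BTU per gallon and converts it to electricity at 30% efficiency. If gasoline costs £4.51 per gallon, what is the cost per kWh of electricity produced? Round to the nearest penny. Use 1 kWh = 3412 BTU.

Electrical output per gallon = 122,000 BTU × 0.30 / 3412 BTU/kWh = 10.73 kWh
Cost per kWh = £4.51 / 10.73 kWh = £0.420

£0.42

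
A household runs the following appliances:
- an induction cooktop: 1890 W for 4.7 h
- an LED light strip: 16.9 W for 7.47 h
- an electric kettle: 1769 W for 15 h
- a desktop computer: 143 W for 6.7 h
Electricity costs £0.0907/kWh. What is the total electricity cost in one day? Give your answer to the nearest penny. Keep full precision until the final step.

£3.31

induction cooktop: 1890 W × 4.7 h = 8,883 Wh = 8.883 kWh
LED light strip: 16.9 W × 7.47 h = 126 Wh = 0.1262 kWh
electric kettle: 1769 W × 15 h = 26,535 Wh = 26.54 kWh
desktop computer: 143 W × 6.7 h = 958 Wh = 0.9581 kWh
Total energy = 8.883 + 0.1262 + 26.54 + 0.9581 = 36.5 kWh
Cost = 36.5 kWh × £0.0907 = £3.31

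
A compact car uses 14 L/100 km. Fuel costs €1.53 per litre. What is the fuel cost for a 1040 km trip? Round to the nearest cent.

Fuel = 14 L/100 km × 1040 km / 100 = 145.6 L
Cost = 145.6 L × €1.53/L = €222.77

€222.77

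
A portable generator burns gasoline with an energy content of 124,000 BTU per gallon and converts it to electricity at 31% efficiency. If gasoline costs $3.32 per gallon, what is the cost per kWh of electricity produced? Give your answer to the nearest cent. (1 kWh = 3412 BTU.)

$0.29

Electrical output per gallon = 124,000 BTU × 0.31 / 3412 BTU/kWh = 11.27 kWh
Cost per kWh = $3.32 / 11.27 kWh = $0.295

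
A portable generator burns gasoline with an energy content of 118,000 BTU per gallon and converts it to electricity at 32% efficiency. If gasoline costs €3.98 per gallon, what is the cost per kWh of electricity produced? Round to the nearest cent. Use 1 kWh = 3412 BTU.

€0.36

Electrical output per gallon = 118,000 BTU × 0.32 / 3412 BTU/kWh = 11.07 kWh
Cost per kWh = €3.98 / 11.07 kWh = €0.360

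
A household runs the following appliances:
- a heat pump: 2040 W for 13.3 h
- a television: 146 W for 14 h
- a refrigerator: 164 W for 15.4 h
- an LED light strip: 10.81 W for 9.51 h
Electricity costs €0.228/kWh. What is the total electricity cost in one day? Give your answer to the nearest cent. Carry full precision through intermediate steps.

heat pump: 2040 W × 13.3 h = 27,132 Wh = 27.13 kWh
television: 146 W × 14 h = 2,044 Wh = 2.044 kWh
refrigerator: 164 W × 15.4 h = 2,526 Wh = 2.526 kWh
LED light strip: 10.81 W × 9.51 h = 103 Wh = 0.1028 kWh
Total energy = 27.13 + 2.044 + 2.526 + 0.1028 = 31.8 kWh
Cost = 31.8 kWh × €0.228 = €7.25

€7.25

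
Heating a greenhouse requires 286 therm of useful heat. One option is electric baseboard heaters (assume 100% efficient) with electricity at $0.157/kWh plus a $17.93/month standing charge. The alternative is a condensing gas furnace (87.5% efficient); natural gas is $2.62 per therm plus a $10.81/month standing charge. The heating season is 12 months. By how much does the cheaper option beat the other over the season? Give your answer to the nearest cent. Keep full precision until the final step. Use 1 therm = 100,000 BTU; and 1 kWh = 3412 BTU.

$545.08

Heat load = 286 therm × 100,000 = 28,600,000 BTU
Gas: input = 28,600,000 / 0.875 = 32,685,714 BTU = 326.9 therm → 326.9 × $2.62 = $856.37; + 12 × $10.81 standing = $986.09
Electric: 28,600,000 BTU / 3412 = 8,382 kWh → × $0.157 = $1,316.00; + 12 × $17.93 standing = $1,531.16
Difference = |$986.09 − $1,531.16| = $545.08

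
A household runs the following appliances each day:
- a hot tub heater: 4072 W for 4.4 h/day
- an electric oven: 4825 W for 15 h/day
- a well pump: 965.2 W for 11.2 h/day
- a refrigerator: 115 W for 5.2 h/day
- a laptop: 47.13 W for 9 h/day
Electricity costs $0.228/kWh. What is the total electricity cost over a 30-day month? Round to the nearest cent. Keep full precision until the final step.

$698.53

hot tub heater: 4072 W × 4.4 h × 30 d = 537,504 Wh = 537.5 kWh
electric oven: 4825 W × 15 h × 30 d = 2,171,250 Wh = 2,171 kWh
well pump: 965.2 W × 11.2 h × 30 d = 324,307 Wh = 324.3 kWh
refrigerator: 115 W × 5.2 h × 30 d = 17,940 Wh = 17.94 kWh
laptop: 47.13 W × 9 h × 30 d = 12,725 Wh = 12.73 kWh
Total energy = 537.5 + 2,171 + 324.3 + 17.94 + 12.73 = 3,064 kWh
Cost = 3,064 kWh × $0.228 = $698.53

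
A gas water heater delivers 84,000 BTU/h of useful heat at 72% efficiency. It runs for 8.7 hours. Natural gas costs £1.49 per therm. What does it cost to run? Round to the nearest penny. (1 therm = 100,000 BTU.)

Heat delivered = 84,000 BTU/h × 8.7 h = 730,800 BTU
Gas input = 730,800 / 0.72 = 1,015,000 BTU
= 1,015,000 / 100,000 = 10.15 therm
Cost = 10.15 × £1.49/therm = £15.12

£15.12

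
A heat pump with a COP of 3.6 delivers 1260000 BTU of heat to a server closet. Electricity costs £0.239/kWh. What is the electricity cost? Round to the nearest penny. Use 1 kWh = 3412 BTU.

£24.52

Heat delivered = 1,260,000 BTU / 3412 = 369.3 kWh
Electrical input = 369.3 kWh / 3.6 = 102.6 kWh
Cost = 102.6 × £0.239/kWh = £24.52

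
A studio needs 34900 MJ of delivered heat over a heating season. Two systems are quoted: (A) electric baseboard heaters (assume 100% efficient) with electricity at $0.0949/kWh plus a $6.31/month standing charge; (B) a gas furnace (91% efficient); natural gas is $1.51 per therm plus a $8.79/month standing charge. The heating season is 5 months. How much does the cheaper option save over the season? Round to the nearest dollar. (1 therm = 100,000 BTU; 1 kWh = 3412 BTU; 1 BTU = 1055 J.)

$359

Heat load = 34900 MJ = 34,900,000,000 J / 1055 = 33,080,569 BTU
Gas: input = 33,080,569 / 0.91 = 36,352,273 BTU = 363.5 therm → 363.5 × $1.51 = $548.92; + 5 × $8.79 standing = $592.87
Electric: 33,080,569 BTU / 3412 = 9,695 kWh → × $0.0949 = $920.09; + 5 × $6.31 standing = $951.64
Difference = |$592.87 − $951.64| = $358.77 ≈ $359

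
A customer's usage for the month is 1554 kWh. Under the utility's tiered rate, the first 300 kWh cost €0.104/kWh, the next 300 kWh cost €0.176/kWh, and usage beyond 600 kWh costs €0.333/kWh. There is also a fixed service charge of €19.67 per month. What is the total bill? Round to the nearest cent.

€421.35

First 300 kWh × €0.104 = €31.20
Next 300 kWh × €0.176 = €52.80
Remaining 954 kWh × €0.333 = €317.68
Energy charge = €401.68; + service €19.67 = €421.35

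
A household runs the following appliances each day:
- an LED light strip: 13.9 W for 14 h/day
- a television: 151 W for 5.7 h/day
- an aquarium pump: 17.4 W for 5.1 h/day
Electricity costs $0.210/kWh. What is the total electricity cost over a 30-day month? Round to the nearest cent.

LED light strip: 13.9 W × 14 h × 30 d = 5,838 Wh = 5.838 kWh
television: 151 W × 5.7 h × 30 d = 25,821 Wh = 25.82 kWh
aquarium pump: 17.4 W × 5.1 h × 30 d = 2,662 Wh = 2.662 kWh
Total energy = 5.838 + 25.82 + 2.662 = 34.32 kWh
Cost = 34.32 kWh × $0.210 = $7.21

$7.21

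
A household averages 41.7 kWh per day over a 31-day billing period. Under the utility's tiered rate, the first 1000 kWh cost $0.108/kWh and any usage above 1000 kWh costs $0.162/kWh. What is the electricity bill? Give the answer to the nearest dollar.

Usage = 41.7 kWh/day × 31 days = 1292.7 kWh
First 1000 kWh × $0.108 = $108.00
Remaining 292.7 kWh × $0.162 = $47.42
Total = $155.42 ≈ $155

$155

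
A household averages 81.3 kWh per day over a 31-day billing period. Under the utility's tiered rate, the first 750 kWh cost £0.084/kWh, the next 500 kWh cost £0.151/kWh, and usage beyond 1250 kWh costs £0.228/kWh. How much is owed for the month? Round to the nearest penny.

£428.13

Usage = 81.3 kWh/day × 31 days = 2520.3 kWh
First 750 kWh × £0.084 = £63.00
Next 500 kWh × £0.151 = £75.50
Remaining 1270.3 kWh × £0.228 = £289.63
Total = £428.13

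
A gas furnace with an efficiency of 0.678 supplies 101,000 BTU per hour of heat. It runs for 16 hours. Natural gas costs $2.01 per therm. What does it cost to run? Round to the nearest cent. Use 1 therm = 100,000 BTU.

Heat delivered = 101,000 BTU/h × 16 h = 1,616,000 BTU
Gas input = 1,616,000 / 0.678 = 2,383,481 BTU
= 2,383,481 / 100,000 = 23.83 therm
Cost = 23.83 × $2.01/therm = $47.91

$47.91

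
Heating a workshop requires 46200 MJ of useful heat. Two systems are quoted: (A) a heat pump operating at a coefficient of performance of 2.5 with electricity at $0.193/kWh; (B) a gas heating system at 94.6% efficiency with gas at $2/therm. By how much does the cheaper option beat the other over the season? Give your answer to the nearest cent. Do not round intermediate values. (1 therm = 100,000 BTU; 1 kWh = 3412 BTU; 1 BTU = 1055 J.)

Heat load = 46200 MJ = 46,200,000,000 J / 1055 = 43,791,469 BTU
Gas: input = 43,791,469 / 0.946 = 46,291,194 BTU = 462.9 therm → 462.9 × $2 = $925.82
Heat pump: 43,791,469 BTU / 3412 = 12,830 kWh heat; / 2.5 = 5,134 kWh in → × $0.193 = $990.83
Difference = |$925.82 − $990.83| = $65.00

$65.00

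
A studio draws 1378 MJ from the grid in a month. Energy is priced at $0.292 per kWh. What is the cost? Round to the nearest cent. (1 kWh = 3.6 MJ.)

1378 MJ × (0.27778 kWh/MJ) = 382.8 kWh
Cost = 382.8 kWh × $0.292/kWh = $111.77

$111.77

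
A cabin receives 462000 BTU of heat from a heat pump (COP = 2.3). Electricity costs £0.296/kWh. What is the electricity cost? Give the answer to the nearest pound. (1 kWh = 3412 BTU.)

£17

Heat delivered = 462,000 BTU / 3412 = 135.4 kWh
Electrical input = 135.4 kWh / 2.3 = 58.87 kWh
Cost = 58.87 × £0.296/kWh = £17.43 ≈ £17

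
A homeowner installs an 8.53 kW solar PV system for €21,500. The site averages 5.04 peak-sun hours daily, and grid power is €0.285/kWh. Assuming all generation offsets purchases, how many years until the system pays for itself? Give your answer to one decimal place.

4.8 years

Daily generation = 8.53 kW × 5.04 h = 42.99 kWh
Annual generation = 42.99 × 365 = 15692 kWh
Annual savings = 15692 × €0.285 = €4,472.16
Payback = €21,500 / €4,472.16 = 4.81 years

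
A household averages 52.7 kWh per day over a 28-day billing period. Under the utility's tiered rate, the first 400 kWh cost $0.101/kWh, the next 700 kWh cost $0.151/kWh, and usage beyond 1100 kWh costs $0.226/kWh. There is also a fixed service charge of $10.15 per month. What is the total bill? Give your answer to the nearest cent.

Usage = 52.7 kWh/day × 28 days = 1475.6 kWh
First 400 kWh × $0.101 = $40.40
Next 700 kWh × $0.151 = $105.70
Remaining 375.6 kWh × $0.226 = $84.89
Energy charge = $230.99; + service $10.15 = $241.14

$241.14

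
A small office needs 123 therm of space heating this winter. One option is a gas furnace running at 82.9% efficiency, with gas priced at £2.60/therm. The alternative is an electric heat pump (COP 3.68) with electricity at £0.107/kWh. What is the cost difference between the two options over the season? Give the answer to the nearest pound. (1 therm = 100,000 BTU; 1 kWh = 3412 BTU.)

Heat load = 123 therm × 100,000 = 12,300,000 BTU
Gas: input = 12,300,000 / 0.829 = 14,837,153 BTU = 148.4 therm → 148.4 × £2.60 = £385.77
Heat pump: 12,300,000 BTU / 3412 = 3,605 kWh heat; / 3.68 = 979.6 kWh in → × £0.107 = £104.82
Difference = |£385.77 − £104.82| = £280.95 ≈ £281

£281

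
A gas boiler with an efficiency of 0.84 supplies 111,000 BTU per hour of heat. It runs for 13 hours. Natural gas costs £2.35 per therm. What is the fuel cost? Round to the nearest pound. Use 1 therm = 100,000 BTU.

£40

Heat delivered = 111,000 BTU/h × 13 h = 1,443,000 BTU
Gas input = 1,443,000 / 0.84 = 1,717,857 BTU
= 1,717,857 / 100,000 = 17.18 therm
Cost = 17.18 × £2.35/therm = £40.37 ≈ £40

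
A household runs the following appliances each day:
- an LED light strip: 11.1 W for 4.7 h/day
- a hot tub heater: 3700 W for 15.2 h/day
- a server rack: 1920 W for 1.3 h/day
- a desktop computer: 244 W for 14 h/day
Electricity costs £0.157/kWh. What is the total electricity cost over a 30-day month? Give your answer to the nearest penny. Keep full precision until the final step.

£292.98

LED light strip: 11.1 W × 4.7 h × 30 d = 1,565 Wh = 1.565 kWh
hot tub heater: 3700 W × 15.2 h × 30 d = 1,687,200 Wh = 1,687 kWh
server rack: 1920 W × 1.3 h × 30 d = 74,880 Wh = 74.88 kWh
desktop computer: 244 W × 14 h × 30 d = 102,480 Wh = 102.5 kWh
Total energy = 1.565 + 1,687 + 74.88 + 102.5 = 1,866 kWh
Cost = 1,866 kWh × £0.157 = £292.98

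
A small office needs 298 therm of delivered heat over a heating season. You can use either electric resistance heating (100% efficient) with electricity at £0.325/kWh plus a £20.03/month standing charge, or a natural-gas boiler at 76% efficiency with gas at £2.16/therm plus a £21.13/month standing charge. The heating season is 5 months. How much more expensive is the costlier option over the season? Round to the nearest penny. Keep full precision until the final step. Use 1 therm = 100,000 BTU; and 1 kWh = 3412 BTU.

£1986.06

Heat load = 298 therm × 100,000 = 29,800,000 BTU
Gas: input = 29,800,000 / 0.76 = 39,210,526 BTU = 392.1 therm → 392.1 × £2.16 = £846.95; + 5 × £21.13 standing = £952.60
Electric: 29,800,000 BTU / 3412 = 8,734 kWh → × £0.325 = £2,838.51; + 5 × £20.03 standing = £2,938.66
Difference = |£952.60 − £2,938.66| = £1,986.06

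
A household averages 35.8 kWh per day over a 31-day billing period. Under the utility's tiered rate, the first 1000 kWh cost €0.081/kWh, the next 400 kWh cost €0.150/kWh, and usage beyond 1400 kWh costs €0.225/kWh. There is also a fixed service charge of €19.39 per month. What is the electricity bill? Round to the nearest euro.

€117

Usage = 35.8 kWh/day × 31 days = 1109.8 kWh
First 1000 kWh × €0.081 = €81.00
Next 109.8 kWh × €0.150 = €16.47
Remaining tier: 0 kWh (not reached)
Energy charge = €97.47; + service €19.39 = €116.86 ≈ €117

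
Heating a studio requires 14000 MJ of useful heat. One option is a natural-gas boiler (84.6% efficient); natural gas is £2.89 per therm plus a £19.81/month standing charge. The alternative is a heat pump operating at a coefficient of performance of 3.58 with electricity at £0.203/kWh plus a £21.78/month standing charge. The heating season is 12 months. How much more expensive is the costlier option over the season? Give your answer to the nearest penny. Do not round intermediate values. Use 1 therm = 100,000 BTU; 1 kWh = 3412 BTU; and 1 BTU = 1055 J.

Heat load = 14000 MJ = 14,000,000,000 J / 1055 = 13,270,142 BTU
Gas: input = 13,270,142 / 0.846 = 15,685,747 BTU = 156.9 therm → 156.9 × £2.89 = £453.32; + 12 × £19.81 standing = £691.04
Heat pump: 13,270,142 BTU / 3412 = 3,889 kWh heat; / 3.58 = 1,086 kWh in → × £0.203 = £220.54; + 12 × £21.78 standing = £481.90
Difference = |£691.04 − £481.90| = £209.14

£209.14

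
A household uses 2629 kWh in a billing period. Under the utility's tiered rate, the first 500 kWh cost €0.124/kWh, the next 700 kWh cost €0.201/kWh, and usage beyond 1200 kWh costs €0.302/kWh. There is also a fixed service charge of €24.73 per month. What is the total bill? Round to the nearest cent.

First 500 kWh × €0.124 = €62.00
Next 700 kWh × €0.201 = €140.70
Remaining 1429 kWh × €0.302 = €431.56
Energy charge = €634.26; + service €24.73 = €658.99

€658.99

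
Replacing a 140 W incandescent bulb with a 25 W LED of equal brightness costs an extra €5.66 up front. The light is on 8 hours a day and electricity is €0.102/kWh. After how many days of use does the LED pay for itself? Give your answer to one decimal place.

Power saved = 140 − 25 = 115 W
Daily energy saved = 115 W × 8 h = 920 Wh = 0.92 kWh
Daily savings = 0.92 × €0.102 = €0.0938
Payback = €5.66 / €0.0938 per day = 60.32 days

60.3 days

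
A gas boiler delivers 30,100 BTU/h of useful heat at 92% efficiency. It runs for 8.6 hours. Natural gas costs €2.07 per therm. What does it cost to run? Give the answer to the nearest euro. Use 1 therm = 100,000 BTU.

Heat delivered = 30,100 BTU/h × 8.6 h = 258,860 BTU
Gas input = 258,860 / 0.92 = 281,370 BTU
= 281,370 / 100,000 = 2.814 therm
Cost = 2.814 × €2.07/therm = €5.82 ≈ €6

€6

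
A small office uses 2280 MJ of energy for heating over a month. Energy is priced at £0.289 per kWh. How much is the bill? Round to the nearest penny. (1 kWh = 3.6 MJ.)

£183.03

2280 MJ × (0.27778 kWh/MJ) = 633.3 kWh
Cost = 633.3 kWh × £0.289/kWh = £183.03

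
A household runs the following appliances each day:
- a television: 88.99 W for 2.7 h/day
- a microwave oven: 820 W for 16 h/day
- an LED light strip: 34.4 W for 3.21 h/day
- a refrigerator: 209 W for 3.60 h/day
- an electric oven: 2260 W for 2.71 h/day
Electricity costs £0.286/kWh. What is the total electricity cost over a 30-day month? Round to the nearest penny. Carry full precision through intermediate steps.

£174.58

television: 88.99 W × 2.7 h × 30 d = 7,208 Wh = 7.208 kWh
microwave oven: 820 W × 16 h × 30 d = 393,600 Wh = 393.6 kWh
LED light strip: 34.4 W × 3.21 h × 30 d = 3,313 Wh = 3.313 kWh
refrigerator: 209 W × 3.60 h × 30 d = 22,572 Wh = 22.57 kWh
electric oven: 2260 W × 2.71 h × 30 d = 183,738 Wh = 183.7 kWh
Total energy = 7.208 + 393.6 + 3.313 + 22.57 + 183.7 = 610.4 kWh
Cost = 610.4 kWh × £0.286 = £174.58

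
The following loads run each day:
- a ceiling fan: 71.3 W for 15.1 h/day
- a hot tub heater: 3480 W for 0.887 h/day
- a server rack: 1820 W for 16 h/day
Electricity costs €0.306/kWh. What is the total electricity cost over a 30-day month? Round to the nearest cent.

€305.54

ceiling fan: 71.3 W × 15.1 h × 30 d = 32,299 Wh = 32.3 kWh
hot tub heater: 3480 W × 0.887 h × 30 d = 92,603 Wh = 92.6 kWh
server rack: 1820 W × 16 h × 30 d = 873,600 Wh = 873.6 kWh
Total energy = 32.3 + 92.6 + 873.6 = 998.5 kWh
Cost = 998.5 kWh × €0.306 = €305.54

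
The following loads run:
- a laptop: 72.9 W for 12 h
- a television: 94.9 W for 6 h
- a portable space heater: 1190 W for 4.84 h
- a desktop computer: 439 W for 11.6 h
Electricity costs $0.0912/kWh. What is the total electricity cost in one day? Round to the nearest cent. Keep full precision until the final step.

$1.12

laptop: 72.9 W × 12 h = 875 Wh = 0.8748 kWh
television: 94.9 W × 6 h = 569 Wh = 0.5694 kWh
portable space heater: 1190 W × 4.84 h = 5,760 Wh = 5.76 kWh
desktop computer: 439 W × 11.6 h = 5,092 Wh = 5.092 kWh
Total energy = 0.8748 + 0.5694 + 5.76 + 5.092 = 12.3 kWh
Cost = 12.3 kWh × $0.0912 = $1.12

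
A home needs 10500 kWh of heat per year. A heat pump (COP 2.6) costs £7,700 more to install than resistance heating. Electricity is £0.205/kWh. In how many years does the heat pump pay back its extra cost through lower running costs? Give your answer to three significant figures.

5.81 years

Resistance: 10500 kWh × £0.205 = £2,152.50/yr
Heat pump: 10500 / 2.6 = 4038 kWh in → × £0.205 = £827.88/yr
Annual savings = £1,324.62
Payback = £7,700 / £1,324.62 = 5.81 years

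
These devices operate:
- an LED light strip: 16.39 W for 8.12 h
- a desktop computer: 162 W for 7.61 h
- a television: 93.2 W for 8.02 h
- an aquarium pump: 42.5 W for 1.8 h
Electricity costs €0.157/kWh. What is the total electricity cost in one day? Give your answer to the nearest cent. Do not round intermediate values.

LED light strip: 16.39 W × 8.12 h = 133 Wh = 0.1331 kWh
desktop computer: 162 W × 7.61 h = 1,233 Wh = 1.233 kWh
television: 93.2 W × 8.02 h = 747 Wh = 0.7475 kWh
aquarium pump: 42.5 W × 1.8 h = 76 Wh = 0.0765 kWh
Total energy = 0.1331 + 1.233 + 0.7475 + 0.0765 = 2.19 kWh
Cost = 2.19 kWh × €0.157 = €0.34

€0.34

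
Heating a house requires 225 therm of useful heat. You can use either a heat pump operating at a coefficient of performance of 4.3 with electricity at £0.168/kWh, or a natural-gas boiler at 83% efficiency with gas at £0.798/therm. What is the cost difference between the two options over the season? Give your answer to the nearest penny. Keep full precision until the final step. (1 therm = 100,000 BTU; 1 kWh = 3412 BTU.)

£41.32

Heat load = 225 therm × 100,000 = 22,500,000 BTU
Gas: input = 22,500,000 / 0.83 = 27,108,434 BTU = 271.1 therm → 271.1 × £0.798 = £216.33
Heat pump: 22,500,000 BTU / 3412 = 6,594 kWh heat; / 4.3 = 1,534 kWh in → × £0.168 = £257.64
Difference = |£216.33 − £257.64| = £41.32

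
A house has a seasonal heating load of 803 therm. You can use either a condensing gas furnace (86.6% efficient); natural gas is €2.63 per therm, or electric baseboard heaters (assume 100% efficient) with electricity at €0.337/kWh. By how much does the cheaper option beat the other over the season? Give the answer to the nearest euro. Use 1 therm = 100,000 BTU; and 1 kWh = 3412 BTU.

€5492

Heat load = 803 therm × 100,000 = 80,300,000 BTU
Gas: input = 80,300,000 / 0.866 = 92,725,173 BTU = 927.3 therm → 927.3 × €2.63 = €2,438.67
Electric: 80,300,000 BTU / 3412 = 23,530 kWh → × €0.337 = €7,931.15
Difference = |€2,438.67 − €7,931.15| = €5,492.48 ≈ €5492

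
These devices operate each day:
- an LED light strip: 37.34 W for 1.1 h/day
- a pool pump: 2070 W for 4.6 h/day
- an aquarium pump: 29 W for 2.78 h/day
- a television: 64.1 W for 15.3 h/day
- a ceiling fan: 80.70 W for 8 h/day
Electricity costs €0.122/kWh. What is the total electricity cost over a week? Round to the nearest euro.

€10

LED light strip: 37.34 W × 1.1 h × 7 d = 288 Wh = 0.2875 kWh
pool pump: 2070 W × 4.6 h × 7 d = 66,654 Wh = 66.65 kWh
aquarium pump: 29 W × 2.78 h × 7 d = 564 Wh = 0.5643 kWh
television: 64.1 W × 15.3 h × 7 d = 6,865 Wh = 6.865 kWh
ceiling fan: 80.70 W × 8 h × 7 d = 4,519 Wh = 4.519 kWh
Total energy = 0.2875 + 66.65 + 0.5643 + 6.865 + 4.519 = 78.89 kWh
Cost = 78.89 kWh × €0.122 = €9.62 ≈ €10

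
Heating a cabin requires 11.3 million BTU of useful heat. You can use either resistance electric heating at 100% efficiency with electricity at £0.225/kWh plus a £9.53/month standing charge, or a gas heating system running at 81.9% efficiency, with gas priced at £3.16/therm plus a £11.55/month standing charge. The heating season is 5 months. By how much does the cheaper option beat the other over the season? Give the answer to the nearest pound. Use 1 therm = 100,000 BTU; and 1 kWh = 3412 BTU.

Heat load = 11.3 × 10⁶ BTU = 11,300,000 BTU
Gas: input = 11,300,000 / 0.819 = 13,797,314 BTU = 138 therm → 138 × £3.16 = £436.00; + 5 × £11.55 standing = £493.75
Electric: 11,300,000 BTU / 3412 = 3,312 kWh → × £0.225 = £745.16; + 5 × £9.53 standing = £792.81
Difference = |£493.75 − £792.81| = £299.07 ≈ £299

£299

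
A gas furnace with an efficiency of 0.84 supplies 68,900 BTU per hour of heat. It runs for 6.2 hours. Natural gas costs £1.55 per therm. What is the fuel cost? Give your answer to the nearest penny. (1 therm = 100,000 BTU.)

£7.88

Heat delivered = 68,900 BTU/h × 6.2 h = 427,180 BTU
Gas input = 427,180 / 0.84 = 508,548 BTU
= 508,548 / 100,000 = 5.085 therm
Cost = 5.085 × £1.55/therm = £7.88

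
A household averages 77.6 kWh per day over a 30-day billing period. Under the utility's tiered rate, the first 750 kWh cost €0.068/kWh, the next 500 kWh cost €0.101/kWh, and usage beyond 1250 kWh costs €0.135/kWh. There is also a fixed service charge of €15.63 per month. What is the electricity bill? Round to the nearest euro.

Usage = 77.6 kWh/day × 30 days = 2328 kWh
First 750 kWh × €0.068 = €51.00
Next 500 kWh × €0.101 = €50.50
Remaining 1078 kWh × €0.135 = €145.53
Energy charge = €247.03; + service €15.63 = €262.66 ≈ €263

€263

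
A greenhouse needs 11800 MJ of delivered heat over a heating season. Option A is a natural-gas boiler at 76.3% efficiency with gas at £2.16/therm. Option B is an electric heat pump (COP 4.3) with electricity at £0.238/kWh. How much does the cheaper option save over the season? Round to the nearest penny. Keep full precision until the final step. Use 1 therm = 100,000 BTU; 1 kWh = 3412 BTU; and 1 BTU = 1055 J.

Heat load = 11800 MJ = 11,800,000,000 J / 1055 = 11,184,834 BTU
Gas: input = 11,184,834 / 0.763 = 14,659,022 BTU = 146.6 therm → 146.6 × £2.16 = £316.63
Heat pump: 11,184,834 BTU / 3412 = 3,278 kWh heat; / 4.3 = 762.3 kWh in → × £0.238 = £181.44
Difference = |£316.63 − £181.44| = £135.20

£135.20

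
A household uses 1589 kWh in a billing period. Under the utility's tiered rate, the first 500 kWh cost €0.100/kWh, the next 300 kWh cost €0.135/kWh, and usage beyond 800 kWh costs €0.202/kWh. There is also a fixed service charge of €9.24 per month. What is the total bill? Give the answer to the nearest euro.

€259

First 500 kWh × €0.100 = €50.00
Next 300 kWh × €0.135 = €40.50
Remaining 789 kWh × €0.202 = €159.38
Energy charge = €249.88; + service €9.24 = €259.12 ≈ €259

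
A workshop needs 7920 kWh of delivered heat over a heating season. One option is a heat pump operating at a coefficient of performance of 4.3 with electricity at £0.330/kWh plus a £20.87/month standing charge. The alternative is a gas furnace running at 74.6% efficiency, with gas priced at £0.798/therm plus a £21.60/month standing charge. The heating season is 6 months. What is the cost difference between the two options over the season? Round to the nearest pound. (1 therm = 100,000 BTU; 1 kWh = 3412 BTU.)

£314

Heat load = 7920 kWh × 3412 = 27,023,040 BTU
Gas: input = 27,023,040 / 0.746 = 36,223,914 BTU = 362.2 therm → 362.2 × £0.798 = £289.07; + 6 × £21.60 standing = £418.67
Heat pump: 27,023,040 BTU / 3412 = 7,920 kWh heat; / 4.3 = 1,842 kWh in → × £0.330 = £607.81; + 6 × £20.87 standing = £733.03
Difference = |£418.67 − £733.03| = £314.37 ≈ £314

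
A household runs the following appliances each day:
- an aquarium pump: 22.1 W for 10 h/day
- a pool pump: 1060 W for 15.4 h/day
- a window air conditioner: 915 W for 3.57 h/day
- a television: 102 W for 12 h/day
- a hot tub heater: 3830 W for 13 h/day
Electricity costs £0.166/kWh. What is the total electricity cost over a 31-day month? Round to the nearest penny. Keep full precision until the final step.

£364.47

aquarium pump: 22.1 W × 10 h × 31 d = 6,851 Wh = 6.851 kWh
pool pump: 1060 W × 15.4 h × 31 d = 506,044 Wh = 506 kWh
window air conditioner: 915 W × 3.57 h × 31 d = 101,263 Wh = 101.3 kWh
television: 102 W × 12 h × 31 d = 37,944 Wh = 37.94 kWh
hot tub heater: 3830 W × 13 h × 31 d = 1,543,490 Wh = 1,543 kWh
Total energy = 6.851 + 506 + 101.3 + 37.94 + 1,543 = 2,196 kWh
Cost = 2,196 kWh × £0.166 = £364.47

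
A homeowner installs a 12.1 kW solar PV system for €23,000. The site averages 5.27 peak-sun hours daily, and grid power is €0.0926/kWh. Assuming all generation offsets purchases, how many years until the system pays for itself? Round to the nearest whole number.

11 years

Daily generation = 12.1 kW × 5.27 h = 63.77 kWh
Annual generation = 63.77 × 365 = 23275 kWh
Annual savings = 23275 × €0.0926 = €2,155.26
Payback = €23,000 / €2,155.26 = 10.7 years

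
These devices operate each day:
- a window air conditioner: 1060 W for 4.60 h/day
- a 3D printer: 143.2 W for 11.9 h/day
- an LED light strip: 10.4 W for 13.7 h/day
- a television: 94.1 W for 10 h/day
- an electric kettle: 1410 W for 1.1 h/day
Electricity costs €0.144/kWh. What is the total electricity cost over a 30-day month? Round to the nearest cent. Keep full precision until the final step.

window air conditioner: 1060 W × 4.60 h × 30 d = 146,280 Wh = 146.3 kWh
3D printer: 143.2 W × 11.9 h × 30 d = 51,122 Wh = 51.12 kWh
LED light strip: 10.4 W × 13.7 h × 30 d = 4,274 Wh = 4.274 kWh
television: 94.1 W × 10 h × 30 d = 28,230 Wh = 28.23 kWh
electric kettle: 1410 W × 1.1 h × 30 d = 46,530 Wh = 46.53 kWh
Total energy = 146.3 + 51.12 + 4.274 + 28.23 + 46.53 = 276.4 kWh
Cost = 276.4 kWh × €0.144 = €39.81

€39.81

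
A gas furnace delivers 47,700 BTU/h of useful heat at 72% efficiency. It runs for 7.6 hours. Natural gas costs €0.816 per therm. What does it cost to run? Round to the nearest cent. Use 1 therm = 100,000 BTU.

Heat delivered = 47,700 BTU/h × 7.6 h = 362,520 BTU
Gas input = 362,520 / 0.72 = 503,500 BTU
= 503,500 / 100,000 = 5.035 therm
Cost = 5.035 × €0.816/therm = €4.11

€4.11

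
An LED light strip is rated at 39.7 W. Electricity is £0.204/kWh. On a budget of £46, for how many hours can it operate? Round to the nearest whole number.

Energy budget = £46 / £0.204 per kWh = 225.5 kWh = 225,490 Wh
Runtime = 225,490 Wh / 39.7 W = 5,680 h

5680 h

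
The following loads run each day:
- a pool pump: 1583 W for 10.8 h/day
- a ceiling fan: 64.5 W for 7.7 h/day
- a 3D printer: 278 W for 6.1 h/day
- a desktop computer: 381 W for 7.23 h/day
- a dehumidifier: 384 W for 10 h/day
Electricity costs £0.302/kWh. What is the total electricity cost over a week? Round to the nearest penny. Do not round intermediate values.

£54.72

pool pump: 1583 W × 10.8 h × 7 d = 119,675 Wh = 119.7 kWh
ceiling fan: 64.5 W × 7.7 h × 7 d = 3,477 Wh = 3.477 kWh
3D printer: 278 W × 6.1 h × 7 d = 11,871 Wh = 11.87 kWh
desktop computer: 381 W × 7.23 h × 7 d = 19,282 Wh = 19.28 kWh
dehumidifier: 384 W × 10 h × 7 d = 26,880 Wh = 26.88 kWh
Total energy = 119.7 + 3.477 + 11.87 + 19.28 + 26.88 = 181.2 kWh
Cost = 181.2 kWh × £0.302 = £54.72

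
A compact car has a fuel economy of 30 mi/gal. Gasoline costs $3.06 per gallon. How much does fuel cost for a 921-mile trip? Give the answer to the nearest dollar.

$94

Fuel = 921 mi / 30 mpg = 30.7 gal
Cost = 30.7 gal × $3.06/gal = $93.94 ≈ $94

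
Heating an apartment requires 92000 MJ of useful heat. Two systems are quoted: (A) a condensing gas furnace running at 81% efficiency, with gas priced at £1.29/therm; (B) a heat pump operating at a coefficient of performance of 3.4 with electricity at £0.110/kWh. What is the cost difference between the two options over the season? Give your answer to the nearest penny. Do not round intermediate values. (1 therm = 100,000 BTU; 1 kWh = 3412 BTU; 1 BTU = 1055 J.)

Heat load = 92000 MJ = 92,000,000,000 J / 1055 = 87,203,791 BTU
Gas: input = 87,203,791 / 0.810 = 107,659,002 BTU = 1,077 therm → 1,077 × £1.29 = £1,388.80
Heat pump: 87,203,791 BTU / 3412 = 25,560 kWh heat; / 3.4 = 7,517 kWh in → × £0.110 = £826.88
Difference = |£1,388.80 − £826.88| = £561.93

£561.93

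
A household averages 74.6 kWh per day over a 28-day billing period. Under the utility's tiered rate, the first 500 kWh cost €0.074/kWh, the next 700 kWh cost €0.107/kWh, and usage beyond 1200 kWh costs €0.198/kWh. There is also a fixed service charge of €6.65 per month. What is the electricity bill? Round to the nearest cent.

€294.53

Usage = 74.6 kWh/day × 28 days = 2088.8 kWh
First 500 kWh × €0.074 = €37.00
Next 700 kWh × €0.107 = €74.90
Remaining 888.8 kWh × €0.198 = €175.98
Energy charge = €287.88; + service €6.65 = €294.53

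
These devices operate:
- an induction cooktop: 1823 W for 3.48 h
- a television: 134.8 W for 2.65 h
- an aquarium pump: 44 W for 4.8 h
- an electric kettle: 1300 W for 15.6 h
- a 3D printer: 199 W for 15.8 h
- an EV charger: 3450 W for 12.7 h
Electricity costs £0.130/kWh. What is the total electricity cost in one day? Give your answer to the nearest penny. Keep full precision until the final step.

£9.64

induction cooktop: 1823 W × 3.48 h = 6,344 Wh = 6.344 kWh
television: 134.8 W × 2.65 h = 357 Wh = 0.3572 kWh
aquarium pump: 44 W × 4.8 h = 211 Wh = 0.2112 kWh
electric kettle: 1300 W × 15.6 h = 20,280 Wh = 20.28 kWh
3D printer: 199 W × 15.8 h = 3,144 Wh = 3.144 kWh
EV charger: 3450 W × 12.7 h = 43,815 Wh = 43.81 kWh
Total energy = 6.344 + 0.3572 + 0.2112 + 20.28 + 3.144 + 43.81 = 74.15 kWh
Cost = 74.15 kWh × £0.130 = £9.64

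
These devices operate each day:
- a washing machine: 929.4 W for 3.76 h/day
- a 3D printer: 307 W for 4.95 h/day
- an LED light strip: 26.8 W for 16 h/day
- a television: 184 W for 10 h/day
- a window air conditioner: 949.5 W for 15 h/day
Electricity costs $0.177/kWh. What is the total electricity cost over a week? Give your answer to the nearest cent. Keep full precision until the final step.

washing machine: 929.4 W × 3.76 h × 7 d = 24,462 Wh = 24.46 kWh
3D printer: 307 W × 4.95 h × 7 d = 10,638 Wh = 10.64 kWh
LED light strip: 26.8 W × 16 h × 7 d = 3,002 Wh = 3.002 kWh
television: 184 W × 10 h × 7 d = 12,880 Wh = 12.88 kWh
window air conditioner: 949.5 W × 15 h × 7 d = 99,698 Wh = 99.7 kWh
Total energy = 24.46 + 10.64 + 3.002 + 12.88 + 99.7 = 150.7 kWh
Cost = 150.7 kWh × $0.177 = $26.67

$26.67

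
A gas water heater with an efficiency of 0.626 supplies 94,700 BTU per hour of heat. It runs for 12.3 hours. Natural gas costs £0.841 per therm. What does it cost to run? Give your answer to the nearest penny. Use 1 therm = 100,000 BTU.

£15.65

Heat delivered = 94,700 BTU/h × 12.3 h = 1,164,810 BTU
Gas input = 1,164,810 / 0.626 = 1,860,719 BTU
= 1,860,719 / 100,000 = 18.61 therm
Cost = 18.61 × £0.841/therm = £15.65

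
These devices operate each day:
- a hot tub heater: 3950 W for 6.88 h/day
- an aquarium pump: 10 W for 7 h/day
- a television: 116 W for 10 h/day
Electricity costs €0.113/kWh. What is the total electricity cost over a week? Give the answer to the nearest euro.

hot tub heater: 3950 W × 6.88 h × 7 d = 190,232 Wh = 190.2 kWh
aquarium pump: 10 W × 7 h × 7 d = 490 Wh = 0.49 kWh
television: 116 W × 10 h × 7 d = 8,120 Wh = 8.12 kWh
Total energy = 190.2 + 0.49 + 8.12 = 198.8 kWh
Cost = 198.8 kWh × €0.113 = €22.47 ≈ €22

€22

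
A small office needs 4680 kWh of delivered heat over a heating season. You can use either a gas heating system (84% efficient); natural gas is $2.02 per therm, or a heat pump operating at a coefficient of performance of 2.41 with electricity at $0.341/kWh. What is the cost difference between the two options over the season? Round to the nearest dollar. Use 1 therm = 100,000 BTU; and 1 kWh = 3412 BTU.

Heat load = 4680 kWh × 3412 = 15,968,160 BTU
Gas: input = 15,968,160 / 0.84 = 19,009,714 BTU = 190.1 therm → 190.1 × $2.02 = $384.00
Heat pump: 15,968,160 BTU / 3412 = 4,680 kWh heat; / 2.41 = 1,942 kWh in → × $0.341 = $662.19
Difference = |$384.00 − $662.19| = $278.19 ≈ $278

$278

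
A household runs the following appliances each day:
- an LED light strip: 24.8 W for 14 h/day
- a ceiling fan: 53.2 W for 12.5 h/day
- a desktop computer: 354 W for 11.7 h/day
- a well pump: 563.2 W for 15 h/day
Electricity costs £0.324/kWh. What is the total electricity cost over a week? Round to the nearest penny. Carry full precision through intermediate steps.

£30.85

LED light strip: 24.8 W × 14 h × 7 d = 2,430 Wh = 2.43 kWh
ceiling fan: 53.2 W × 12.5 h × 7 d = 4,655 Wh = 4.655 kWh
desktop computer: 354 W × 11.7 h × 7 d = 28,993 Wh = 28.99 kWh
well pump: 563.2 W × 15 h × 7 d = 59,136 Wh = 59.14 kWh
Total energy = 2.43 + 4.655 + 28.99 + 59.14 = 95.21 kWh
Cost = 95.21 kWh × £0.324 = £30.85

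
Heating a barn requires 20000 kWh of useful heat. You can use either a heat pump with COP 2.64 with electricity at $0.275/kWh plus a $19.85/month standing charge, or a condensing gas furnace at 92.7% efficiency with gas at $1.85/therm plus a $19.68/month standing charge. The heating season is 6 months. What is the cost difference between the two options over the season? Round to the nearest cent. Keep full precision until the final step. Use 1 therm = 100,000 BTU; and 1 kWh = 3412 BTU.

Heat load = 20000 kWh × 3412 = 68,240,000 BTU
Gas: input = 68,240,000 / 0.927 = 73,613,808 BTU = 736.1 therm → 736.1 × $1.85 = $1,361.86; + 6 × $19.68 standing = $1,479.94
Heat pump: 68,240,000 BTU / 3412 = 20,000 kWh heat; / 2.64 = 7,576 kWh in → × $0.275 = $2,083.33; + 6 × $19.85 standing = $2,202.43
Difference = |$1,479.94 − $2,202.43| = $722.50

$722.50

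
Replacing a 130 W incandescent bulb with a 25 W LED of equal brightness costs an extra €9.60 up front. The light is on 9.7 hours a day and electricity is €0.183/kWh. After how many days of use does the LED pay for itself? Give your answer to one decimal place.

Power saved = 130 − 25 = 105 W
Daily energy saved = 105 W × 9.7 h = 1018 Wh = 1.0185 kWh
Daily savings = 1.0185 × €0.183 = €0.1864
Payback = €9.60 / €0.1864 per day = 51.51 days

51.5 days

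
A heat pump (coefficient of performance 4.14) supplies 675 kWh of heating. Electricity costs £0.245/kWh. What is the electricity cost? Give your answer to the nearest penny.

Electrical input = 675 kWh / 4.14 = 163 kWh
Cost = 163 × £0.245/kWh = £39.95

£39.95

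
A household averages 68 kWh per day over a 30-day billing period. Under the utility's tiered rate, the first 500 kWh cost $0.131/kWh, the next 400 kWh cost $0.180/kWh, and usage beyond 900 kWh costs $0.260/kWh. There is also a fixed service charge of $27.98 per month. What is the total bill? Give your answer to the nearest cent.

Usage = 68 kWh/day × 30 days = 2040 kWh
First 500 kWh × $0.131 = $65.50
Next 400 kWh × $0.180 = $72.00
Remaining 1140 kWh × $0.260 = $296.40
Energy charge = $433.90; + service $27.98 = $461.88

$461.88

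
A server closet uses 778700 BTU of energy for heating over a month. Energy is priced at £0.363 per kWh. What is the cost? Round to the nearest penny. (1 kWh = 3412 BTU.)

£82.85

778700 BTU × (0.00029308 kWh/BTU) = 228.2 kWh
Cost = 228.2 kWh × £0.363/kWh = £82.85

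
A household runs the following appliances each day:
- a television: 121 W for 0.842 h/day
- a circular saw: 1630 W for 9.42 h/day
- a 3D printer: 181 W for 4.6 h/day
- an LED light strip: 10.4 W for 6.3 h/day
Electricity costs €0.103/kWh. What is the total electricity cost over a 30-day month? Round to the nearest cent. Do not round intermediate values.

€50.54

television: 121 W × 0.842 h × 30 d = 3,056 Wh = 3.056 kWh
circular saw: 1630 W × 9.42 h × 30 d = 460,638 Wh = 460.6 kWh
3D printer: 181 W × 4.6 h × 30 d = 24,978 Wh = 24.98 kWh
LED light strip: 10.4 W × 6.3 h × 30 d = 1,966 Wh = 1.966 kWh
Total energy = 3.056 + 460.6 + 24.98 + 1.966 = 490.6 kWh
Cost = 490.6 kWh × €0.103 = €50.54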